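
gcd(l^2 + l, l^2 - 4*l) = l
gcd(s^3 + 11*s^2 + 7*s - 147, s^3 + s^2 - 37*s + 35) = s + 7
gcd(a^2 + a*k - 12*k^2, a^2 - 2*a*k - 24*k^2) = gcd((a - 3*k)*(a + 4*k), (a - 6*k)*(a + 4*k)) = a + 4*k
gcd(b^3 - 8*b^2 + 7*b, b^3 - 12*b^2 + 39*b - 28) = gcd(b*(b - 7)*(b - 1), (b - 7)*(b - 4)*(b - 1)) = b^2 - 8*b + 7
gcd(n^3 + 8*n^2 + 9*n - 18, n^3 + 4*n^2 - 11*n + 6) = n^2 + 5*n - 6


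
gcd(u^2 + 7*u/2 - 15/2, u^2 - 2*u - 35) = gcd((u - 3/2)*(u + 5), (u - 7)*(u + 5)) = u + 5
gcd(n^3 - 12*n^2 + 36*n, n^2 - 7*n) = n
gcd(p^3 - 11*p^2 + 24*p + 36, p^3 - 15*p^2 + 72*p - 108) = p^2 - 12*p + 36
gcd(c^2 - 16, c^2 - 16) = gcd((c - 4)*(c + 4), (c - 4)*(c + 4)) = c^2 - 16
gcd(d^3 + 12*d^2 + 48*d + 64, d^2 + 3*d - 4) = d + 4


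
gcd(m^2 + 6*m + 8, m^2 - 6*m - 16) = m + 2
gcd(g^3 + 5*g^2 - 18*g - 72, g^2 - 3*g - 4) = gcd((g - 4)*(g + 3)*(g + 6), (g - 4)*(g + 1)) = g - 4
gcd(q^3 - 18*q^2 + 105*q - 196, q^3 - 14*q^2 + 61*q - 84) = q^2 - 11*q + 28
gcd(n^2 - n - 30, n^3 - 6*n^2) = n - 6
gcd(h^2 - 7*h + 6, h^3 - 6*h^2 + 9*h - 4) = h - 1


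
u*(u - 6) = u^2 - 6*u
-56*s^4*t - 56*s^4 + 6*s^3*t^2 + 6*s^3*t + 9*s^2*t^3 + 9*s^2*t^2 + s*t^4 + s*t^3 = (-2*s + t)*(4*s + t)*(7*s + t)*(s*t + s)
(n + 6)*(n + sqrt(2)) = n^2 + sqrt(2)*n + 6*n + 6*sqrt(2)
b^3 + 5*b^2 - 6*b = b*(b - 1)*(b + 6)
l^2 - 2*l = l*(l - 2)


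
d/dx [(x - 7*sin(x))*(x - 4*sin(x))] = -11*x*cos(x) + 2*x - 11*sin(x) + 28*sin(2*x)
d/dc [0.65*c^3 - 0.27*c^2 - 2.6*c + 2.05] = 1.95*c^2 - 0.54*c - 2.6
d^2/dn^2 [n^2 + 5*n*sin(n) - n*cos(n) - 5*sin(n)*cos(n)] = -5*n*sin(n) + n*cos(n) + 2*sin(n) + 10*sin(2*n) + 10*cos(n) + 2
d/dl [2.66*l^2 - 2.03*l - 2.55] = 5.32*l - 2.03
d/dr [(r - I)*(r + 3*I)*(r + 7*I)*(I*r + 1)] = 4*I*r^3 - 24*r^2 - 4*I*r - 32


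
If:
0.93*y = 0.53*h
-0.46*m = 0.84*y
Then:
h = 1.75471698113208*y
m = -1.82608695652174*y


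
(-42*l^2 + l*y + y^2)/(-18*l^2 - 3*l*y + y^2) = (7*l + y)/(3*l + y)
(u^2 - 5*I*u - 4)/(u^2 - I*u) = (u - 4*I)/u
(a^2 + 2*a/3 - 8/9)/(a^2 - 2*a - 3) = (-9*a^2 - 6*a + 8)/(9*(-a^2 + 2*a + 3))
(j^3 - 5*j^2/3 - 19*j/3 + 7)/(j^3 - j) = (j^2 - 2*j/3 - 7)/(j*(j + 1))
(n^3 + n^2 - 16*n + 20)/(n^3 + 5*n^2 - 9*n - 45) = (n^2 - 4*n + 4)/(n^2 - 9)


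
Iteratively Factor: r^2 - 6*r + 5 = (r - 5)*(r - 1)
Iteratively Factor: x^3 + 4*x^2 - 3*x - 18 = (x + 3)*(x^2 + x - 6) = (x + 3)^2*(x - 2)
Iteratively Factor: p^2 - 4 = (p - 2)*(p + 2)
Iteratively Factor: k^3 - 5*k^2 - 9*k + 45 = (k + 3)*(k^2 - 8*k + 15) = (k - 5)*(k + 3)*(k - 3)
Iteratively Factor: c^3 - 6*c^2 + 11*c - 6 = (c - 3)*(c^2 - 3*c + 2) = (c - 3)*(c - 1)*(c - 2)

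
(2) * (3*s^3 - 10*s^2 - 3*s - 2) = 6*s^3 - 20*s^2 - 6*s - 4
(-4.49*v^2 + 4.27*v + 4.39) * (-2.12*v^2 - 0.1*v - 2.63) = 9.5188*v^4 - 8.6034*v^3 + 2.0749*v^2 - 11.6691*v - 11.5457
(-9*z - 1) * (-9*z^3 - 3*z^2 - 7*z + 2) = 81*z^4 + 36*z^3 + 66*z^2 - 11*z - 2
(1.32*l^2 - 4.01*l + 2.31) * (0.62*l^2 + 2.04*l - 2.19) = 0.8184*l^4 + 0.2066*l^3 - 9.639*l^2 + 13.4943*l - 5.0589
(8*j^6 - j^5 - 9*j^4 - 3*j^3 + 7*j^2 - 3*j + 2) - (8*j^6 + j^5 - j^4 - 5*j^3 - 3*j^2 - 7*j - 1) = -2*j^5 - 8*j^4 + 2*j^3 + 10*j^2 + 4*j + 3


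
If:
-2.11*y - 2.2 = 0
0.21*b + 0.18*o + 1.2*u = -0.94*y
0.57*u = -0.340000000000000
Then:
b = 8.07563933530509 - 0.857142857142857*o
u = -0.60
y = -1.04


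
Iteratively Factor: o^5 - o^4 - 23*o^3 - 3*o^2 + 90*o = (o - 5)*(o^4 + 4*o^3 - 3*o^2 - 18*o) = (o - 5)*(o + 3)*(o^3 + o^2 - 6*o) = o*(o - 5)*(o + 3)*(o^2 + o - 6) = o*(o - 5)*(o + 3)^2*(o - 2)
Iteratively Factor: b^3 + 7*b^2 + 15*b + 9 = (b + 3)*(b^2 + 4*b + 3) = (b + 3)^2*(b + 1)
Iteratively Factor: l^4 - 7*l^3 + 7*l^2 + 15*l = (l + 1)*(l^3 - 8*l^2 + 15*l) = l*(l + 1)*(l^2 - 8*l + 15) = l*(l - 3)*(l + 1)*(l - 5)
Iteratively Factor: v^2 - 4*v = (v)*(v - 4)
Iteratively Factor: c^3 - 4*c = (c + 2)*(c^2 - 2*c) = c*(c + 2)*(c - 2)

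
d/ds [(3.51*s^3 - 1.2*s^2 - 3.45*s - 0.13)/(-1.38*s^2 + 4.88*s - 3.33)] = (-4.8438*s^4 + 34.2576*s^3 - 45.6819*s^2 + 7.6332*s + 12.1229)/(1.9044*s^4 - 13.4688*s^3 + 33.0052*s^2 - 32.5008*s + 11.0889)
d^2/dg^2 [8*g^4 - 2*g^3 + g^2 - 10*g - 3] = 96*g^2 - 12*g + 2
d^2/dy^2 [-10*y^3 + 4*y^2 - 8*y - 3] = 8 - 60*y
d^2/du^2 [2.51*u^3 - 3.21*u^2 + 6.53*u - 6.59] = 15.06*u - 6.42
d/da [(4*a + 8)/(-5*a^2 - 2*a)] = 4*(5*a^2 + 20*a + 4)/(a^2*(25*a^2 + 20*a + 4))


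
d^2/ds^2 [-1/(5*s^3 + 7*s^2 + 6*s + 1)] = 2*((15*s + 7)*(5*s^3 + 7*s^2 + 6*s + 1) - (15*s^2 + 14*s + 6)^2)/(5*s^3 + 7*s^2 + 6*s + 1)^3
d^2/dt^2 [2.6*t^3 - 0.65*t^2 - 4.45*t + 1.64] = 15.6*t - 1.3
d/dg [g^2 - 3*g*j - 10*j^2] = 2*g - 3*j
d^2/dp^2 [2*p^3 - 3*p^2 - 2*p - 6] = 12*p - 6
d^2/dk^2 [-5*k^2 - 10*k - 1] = -10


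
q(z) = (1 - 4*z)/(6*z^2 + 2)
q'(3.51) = 0.04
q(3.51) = -0.17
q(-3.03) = 0.23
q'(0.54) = -0.53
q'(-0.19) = -0.99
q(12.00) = -0.05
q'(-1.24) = 0.35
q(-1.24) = 0.53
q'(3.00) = 0.05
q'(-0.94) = 0.46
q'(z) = -12*z*(1 - 4*z)/(6*z^2 + 2)^2 - 4/(6*z^2 + 2)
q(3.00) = -0.20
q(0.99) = -0.38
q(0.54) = -0.31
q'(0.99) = 0.06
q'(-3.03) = 0.08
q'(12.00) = 0.00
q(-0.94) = 0.65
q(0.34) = -0.13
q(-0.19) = 0.79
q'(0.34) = -1.28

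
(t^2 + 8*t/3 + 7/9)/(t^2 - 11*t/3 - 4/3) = (t + 7/3)/(t - 4)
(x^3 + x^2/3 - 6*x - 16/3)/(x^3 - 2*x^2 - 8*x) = (3*x^2 - 5*x - 8)/(3*x*(x - 4))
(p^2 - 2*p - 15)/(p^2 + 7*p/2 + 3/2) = 2*(p - 5)/(2*p + 1)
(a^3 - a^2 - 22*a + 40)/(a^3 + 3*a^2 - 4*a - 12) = (a^2 + a - 20)/(a^2 + 5*a + 6)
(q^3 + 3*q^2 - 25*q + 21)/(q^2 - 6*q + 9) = (q^2 + 6*q - 7)/(q - 3)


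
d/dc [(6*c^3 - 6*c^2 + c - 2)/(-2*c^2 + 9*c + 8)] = 2*(-6*c^4 + 54*c^3 + 46*c^2 - 52*c + 13)/(4*c^4 - 36*c^3 + 49*c^2 + 144*c + 64)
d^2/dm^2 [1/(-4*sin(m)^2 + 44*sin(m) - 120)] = (4*sin(m)^4 - 33*sin(m)^3 - 5*sin(m)^2 + 396*sin(m) - 182)/(4*(sin(m)^2 - 11*sin(m) + 30)^3)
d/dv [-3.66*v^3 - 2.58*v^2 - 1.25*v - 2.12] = -10.98*v^2 - 5.16*v - 1.25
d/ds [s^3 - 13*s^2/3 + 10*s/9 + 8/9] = 3*s^2 - 26*s/3 + 10/9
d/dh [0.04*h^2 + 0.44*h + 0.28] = 0.08*h + 0.44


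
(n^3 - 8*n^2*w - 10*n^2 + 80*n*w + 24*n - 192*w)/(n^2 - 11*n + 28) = (n^2 - 8*n*w - 6*n + 48*w)/(n - 7)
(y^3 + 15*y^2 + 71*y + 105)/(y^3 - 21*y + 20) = (y^2 + 10*y + 21)/(y^2 - 5*y + 4)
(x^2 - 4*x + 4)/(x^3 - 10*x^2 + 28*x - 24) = 1/(x - 6)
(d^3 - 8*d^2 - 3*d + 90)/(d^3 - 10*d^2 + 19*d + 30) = (d + 3)/(d + 1)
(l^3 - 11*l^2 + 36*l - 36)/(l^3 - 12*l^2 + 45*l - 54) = (l - 2)/(l - 3)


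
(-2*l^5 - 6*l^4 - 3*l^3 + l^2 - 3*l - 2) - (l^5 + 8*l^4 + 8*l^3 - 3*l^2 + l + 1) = -3*l^5 - 14*l^4 - 11*l^3 + 4*l^2 - 4*l - 3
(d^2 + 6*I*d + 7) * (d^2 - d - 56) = d^4 - d^3 + 6*I*d^3 - 49*d^2 - 6*I*d^2 - 7*d - 336*I*d - 392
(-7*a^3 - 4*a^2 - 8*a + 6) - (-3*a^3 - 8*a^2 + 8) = -4*a^3 + 4*a^2 - 8*a - 2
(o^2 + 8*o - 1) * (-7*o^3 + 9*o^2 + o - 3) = -7*o^5 - 47*o^4 + 80*o^3 - 4*o^2 - 25*o + 3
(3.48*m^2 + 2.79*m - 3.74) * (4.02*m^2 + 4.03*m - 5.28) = 13.9896*m^4 + 25.2402*m^3 - 22.1655*m^2 - 29.8034*m + 19.7472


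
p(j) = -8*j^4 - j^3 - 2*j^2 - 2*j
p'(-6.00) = 6826.00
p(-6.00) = -10212.00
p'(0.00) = -2.00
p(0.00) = 0.00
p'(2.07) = -306.97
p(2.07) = -168.46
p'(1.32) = -86.11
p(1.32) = -32.71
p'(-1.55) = 116.16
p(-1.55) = -44.16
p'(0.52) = -9.39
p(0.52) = -2.31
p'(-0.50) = 3.25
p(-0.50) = 0.12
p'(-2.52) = 501.13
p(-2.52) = -314.28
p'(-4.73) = 3336.16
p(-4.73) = -3933.84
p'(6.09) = -7365.35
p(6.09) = -11316.44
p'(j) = -32*j^3 - 3*j^2 - 4*j - 2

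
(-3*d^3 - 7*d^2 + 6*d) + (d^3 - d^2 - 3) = -2*d^3 - 8*d^2 + 6*d - 3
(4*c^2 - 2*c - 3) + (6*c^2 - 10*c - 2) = 10*c^2 - 12*c - 5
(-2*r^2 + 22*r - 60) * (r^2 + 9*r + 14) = -2*r^4 + 4*r^3 + 110*r^2 - 232*r - 840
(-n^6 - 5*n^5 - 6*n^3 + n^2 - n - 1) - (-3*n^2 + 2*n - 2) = -n^6 - 5*n^5 - 6*n^3 + 4*n^2 - 3*n + 1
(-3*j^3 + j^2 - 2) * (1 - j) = 3*j^4 - 4*j^3 + j^2 + 2*j - 2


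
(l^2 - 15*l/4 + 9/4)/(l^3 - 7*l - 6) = (l - 3/4)/(l^2 + 3*l + 2)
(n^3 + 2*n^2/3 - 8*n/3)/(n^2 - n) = (3*n^2 + 2*n - 8)/(3*(n - 1))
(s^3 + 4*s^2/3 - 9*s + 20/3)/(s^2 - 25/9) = 3*(s^2 + 3*s - 4)/(3*s + 5)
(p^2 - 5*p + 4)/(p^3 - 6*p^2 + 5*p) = (p - 4)/(p*(p - 5))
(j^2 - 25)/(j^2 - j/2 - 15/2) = 2*(25 - j^2)/(-2*j^2 + j + 15)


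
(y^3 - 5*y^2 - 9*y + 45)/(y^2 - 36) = (y^3 - 5*y^2 - 9*y + 45)/(y^2 - 36)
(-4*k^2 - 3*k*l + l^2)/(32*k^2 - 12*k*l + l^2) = (-k - l)/(8*k - l)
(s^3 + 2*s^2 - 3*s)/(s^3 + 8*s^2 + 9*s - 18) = s/(s + 6)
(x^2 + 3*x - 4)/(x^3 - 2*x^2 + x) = (x + 4)/(x*(x - 1))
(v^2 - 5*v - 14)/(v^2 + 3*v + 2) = (v - 7)/(v + 1)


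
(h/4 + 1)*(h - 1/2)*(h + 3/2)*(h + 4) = h^4/4 + 9*h^3/4 + 93*h^2/16 + 5*h/2 - 3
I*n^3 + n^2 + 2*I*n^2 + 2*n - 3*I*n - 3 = (n + 3)*(n - I)*(I*n - I)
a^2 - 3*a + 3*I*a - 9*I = (a - 3)*(a + 3*I)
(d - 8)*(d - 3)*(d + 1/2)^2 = d^4 - 10*d^3 + 53*d^2/4 + 85*d/4 + 6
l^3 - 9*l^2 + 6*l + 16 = (l - 8)*(l - 2)*(l + 1)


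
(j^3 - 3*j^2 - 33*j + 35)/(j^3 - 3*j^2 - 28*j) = (j^2 + 4*j - 5)/(j*(j + 4))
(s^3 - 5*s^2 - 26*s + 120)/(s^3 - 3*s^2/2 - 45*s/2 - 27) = 2*(s^2 + s - 20)/(2*s^2 + 9*s + 9)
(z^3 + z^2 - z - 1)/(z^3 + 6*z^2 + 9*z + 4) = (z - 1)/(z + 4)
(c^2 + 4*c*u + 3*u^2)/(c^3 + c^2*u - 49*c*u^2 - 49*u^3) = (-c - 3*u)/(-c^2 + 49*u^2)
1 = 1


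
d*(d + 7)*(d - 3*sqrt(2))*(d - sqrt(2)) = d^4 - 4*sqrt(2)*d^3 + 7*d^3 - 28*sqrt(2)*d^2 + 6*d^2 + 42*d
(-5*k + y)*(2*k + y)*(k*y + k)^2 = -10*k^4*y^2 - 20*k^4*y - 10*k^4 - 3*k^3*y^3 - 6*k^3*y^2 - 3*k^3*y + k^2*y^4 + 2*k^2*y^3 + k^2*y^2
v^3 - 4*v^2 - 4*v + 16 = (v - 4)*(v - 2)*(v + 2)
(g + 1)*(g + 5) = g^2 + 6*g + 5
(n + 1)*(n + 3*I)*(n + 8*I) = n^3 + n^2 + 11*I*n^2 - 24*n + 11*I*n - 24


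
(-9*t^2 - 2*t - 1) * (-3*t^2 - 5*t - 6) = 27*t^4 + 51*t^3 + 67*t^2 + 17*t + 6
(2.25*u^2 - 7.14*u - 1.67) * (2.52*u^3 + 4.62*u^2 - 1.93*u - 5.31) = 5.67*u^5 - 7.5978*u^4 - 41.5377*u^3 - 5.8827*u^2 + 41.1365*u + 8.8677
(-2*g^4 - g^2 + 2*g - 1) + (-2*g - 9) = -2*g^4 - g^2 - 10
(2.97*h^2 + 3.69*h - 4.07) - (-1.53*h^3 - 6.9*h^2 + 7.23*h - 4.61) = 1.53*h^3 + 9.87*h^2 - 3.54*h + 0.54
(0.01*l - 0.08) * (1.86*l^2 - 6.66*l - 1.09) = 0.0186*l^3 - 0.2154*l^2 + 0.5219*l + 0.0872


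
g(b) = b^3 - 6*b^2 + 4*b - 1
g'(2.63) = -6.81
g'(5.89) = 37.40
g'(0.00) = 4.00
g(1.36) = -4.14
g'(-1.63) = 31.53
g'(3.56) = -0.70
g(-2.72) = -76.39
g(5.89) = 18.74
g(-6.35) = -524.38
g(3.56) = -17.68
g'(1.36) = -6.77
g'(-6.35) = 201.17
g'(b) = 3*b^2 - 12*b + 4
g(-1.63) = -27.79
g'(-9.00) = 355.00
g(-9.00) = -1252.00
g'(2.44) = -7.42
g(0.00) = -1.00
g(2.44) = -12.43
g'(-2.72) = 58.84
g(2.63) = -13.79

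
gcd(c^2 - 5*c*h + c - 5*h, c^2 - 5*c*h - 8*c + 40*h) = c - 5*h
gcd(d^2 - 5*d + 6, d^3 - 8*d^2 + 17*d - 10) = d - 2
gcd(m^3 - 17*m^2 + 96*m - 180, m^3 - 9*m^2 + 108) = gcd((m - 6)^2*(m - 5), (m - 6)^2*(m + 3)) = m^2 - 12*m + 36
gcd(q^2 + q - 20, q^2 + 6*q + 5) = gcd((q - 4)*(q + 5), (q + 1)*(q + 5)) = q + 5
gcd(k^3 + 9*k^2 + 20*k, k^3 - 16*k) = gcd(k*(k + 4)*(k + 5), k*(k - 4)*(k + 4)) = k^2 + 4*k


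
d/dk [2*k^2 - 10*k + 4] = 4*k - 10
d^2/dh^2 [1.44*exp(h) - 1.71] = 1.44*exp(h)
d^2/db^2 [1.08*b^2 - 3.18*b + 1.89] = 2.16000000000000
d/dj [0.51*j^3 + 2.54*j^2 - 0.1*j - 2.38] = 1.53*j^2 + 5.08*j - 0.1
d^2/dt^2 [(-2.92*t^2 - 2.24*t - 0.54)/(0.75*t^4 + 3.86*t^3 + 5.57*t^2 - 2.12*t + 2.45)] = (-9.855*t^8 - 65.8404*t^7 - 172.448864*t^6 - 359.008824*t^5 - 462.08466*t^4 + 41.9814880000001*t^3 + 431.190732*t^2 + 252.308856*t - 48.439452)/(0.421875*t^12 + 6.51375*t^11 + 42.923475*t^10 + 150.685856*t^9 + 286.088316*t^8 + 253.925586*t^7 + 80.3598590000001*t^6 + 147.406728*t^5 + 196.347024*t^4 - 113.602658*t^3 + 133.335615*t^2 - 38.1759*t + 14.706125)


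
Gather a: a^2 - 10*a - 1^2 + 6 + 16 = a^2 - 10*a + 21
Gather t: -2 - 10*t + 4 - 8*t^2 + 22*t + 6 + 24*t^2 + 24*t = 16*t^2 + 36*t + 8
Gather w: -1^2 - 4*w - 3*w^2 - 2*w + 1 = -3*w^2 - 6*w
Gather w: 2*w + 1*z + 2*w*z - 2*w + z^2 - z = 2*w*z + z^2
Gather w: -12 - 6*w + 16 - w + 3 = 7 - 7*w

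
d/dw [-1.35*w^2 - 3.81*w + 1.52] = -2.7*w - 3.81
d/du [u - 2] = 1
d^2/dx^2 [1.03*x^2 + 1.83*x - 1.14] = 2.06000000000000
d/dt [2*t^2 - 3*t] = 4*t - 3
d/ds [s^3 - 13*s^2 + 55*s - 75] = 3*s^2 - 26*s + 55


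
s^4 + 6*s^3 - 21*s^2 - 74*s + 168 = (s - 3)*(s - 2)*(s + 4)*(s + 7)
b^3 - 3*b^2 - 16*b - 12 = (b - 6)*(b + 1)*(b + 2)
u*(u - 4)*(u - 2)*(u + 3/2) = u^4 - 9*u^3/2 - u^2 + 12*u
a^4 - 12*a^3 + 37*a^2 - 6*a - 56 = (a - 7)*(a - 4)*(a - 2)*(a + 1)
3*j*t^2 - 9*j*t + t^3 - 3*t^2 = t*(3*j + t)*(t - 3)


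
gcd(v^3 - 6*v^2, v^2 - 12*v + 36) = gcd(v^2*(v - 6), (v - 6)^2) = v - 6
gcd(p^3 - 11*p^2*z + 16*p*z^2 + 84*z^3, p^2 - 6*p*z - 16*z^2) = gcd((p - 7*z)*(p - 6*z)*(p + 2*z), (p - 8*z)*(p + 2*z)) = p + 2*z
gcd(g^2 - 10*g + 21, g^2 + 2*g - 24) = 1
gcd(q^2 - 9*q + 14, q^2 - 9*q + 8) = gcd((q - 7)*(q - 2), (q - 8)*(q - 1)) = 1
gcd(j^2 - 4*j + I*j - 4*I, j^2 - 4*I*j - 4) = 1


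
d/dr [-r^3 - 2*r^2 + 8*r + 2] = -3*r^2 - 4*r + 8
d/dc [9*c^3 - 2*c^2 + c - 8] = 27*c^2 - 4*c + 1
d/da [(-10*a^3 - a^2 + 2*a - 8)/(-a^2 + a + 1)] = (10*a^4 - 20*a^3 - 29*a^2 - 18*a + 10)/(a^4 - 2*a^3 - a^2 + 2*a + 1)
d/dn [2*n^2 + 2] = 4*n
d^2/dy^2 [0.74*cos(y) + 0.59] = -0.74*cos(y)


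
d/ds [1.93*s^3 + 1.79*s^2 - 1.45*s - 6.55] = 5.79*s^2 + 3.58*s - 1.45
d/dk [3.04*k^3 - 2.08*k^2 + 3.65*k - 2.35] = 9.12*k^2 - 4.16*k + 3.65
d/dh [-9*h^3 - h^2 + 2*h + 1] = -27*h^2 - 2*h + 2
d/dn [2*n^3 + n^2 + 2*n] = 6*n^2 + 2*n + 2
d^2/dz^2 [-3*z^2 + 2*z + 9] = -6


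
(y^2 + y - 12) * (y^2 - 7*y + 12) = y^4 - 6*y^3 - 7*y^2 + 96*y - 144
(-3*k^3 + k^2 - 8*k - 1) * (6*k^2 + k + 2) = -18*k^5 + 3*k^4 - 53*k^3 - 12*k^2 - 17*k - 2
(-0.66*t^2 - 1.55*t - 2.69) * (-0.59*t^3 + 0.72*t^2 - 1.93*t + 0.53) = 0.3894*t^5 + 0.4393*t^4 + 1.7449*t^3 + 0.7049*t^2 + 4.3702*t - 1.4257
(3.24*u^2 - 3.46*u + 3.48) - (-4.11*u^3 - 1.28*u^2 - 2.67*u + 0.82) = 4.11*u^3 + 4.52*u^2 - 0.79*u + 2.66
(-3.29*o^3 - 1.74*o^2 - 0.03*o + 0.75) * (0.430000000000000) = -1.4147*o^3 - 0.7482*o^2 - 0.0129*o + 0.3225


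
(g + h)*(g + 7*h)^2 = g^3 + 15*g^2*h + 63*g*h^2 + 49*h^3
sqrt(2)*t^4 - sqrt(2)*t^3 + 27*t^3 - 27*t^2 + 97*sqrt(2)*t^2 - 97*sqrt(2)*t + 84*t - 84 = (t - 1)*(t + 6*sqrt(2))*(t + 7*sqrt(2))*(sqrt(2)*t + 1)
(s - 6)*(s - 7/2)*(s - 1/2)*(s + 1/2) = s^4 - 19*s^3/2 + 83*s^2/4 + 19*s/8 - 21/4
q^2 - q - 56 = (q - 8)*(q + 7)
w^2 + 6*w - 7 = (w - 1)*(w + 7)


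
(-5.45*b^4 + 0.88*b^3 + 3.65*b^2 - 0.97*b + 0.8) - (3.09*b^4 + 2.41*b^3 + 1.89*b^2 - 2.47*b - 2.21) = -8.54*b^4 - 1.53*b^3 + 1.76*b^2 + 1.5*b + 3.01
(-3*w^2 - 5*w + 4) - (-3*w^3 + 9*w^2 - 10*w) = 3*w^3 - 12*w^2 + 5*w + 4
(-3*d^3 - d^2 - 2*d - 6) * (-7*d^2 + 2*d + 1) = 21*d^5 + d^4 + 9*d^3 + 37*d^2 - 14*d - 6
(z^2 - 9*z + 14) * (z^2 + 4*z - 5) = z^4 - 5*z^3 - 27*z^2 + 101*z - 70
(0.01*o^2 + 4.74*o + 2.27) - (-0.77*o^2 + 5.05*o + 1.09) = 0.78*o^2 - 0.31*o + 1.18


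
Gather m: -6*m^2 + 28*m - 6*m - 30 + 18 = -6*m^2 + 22*m - 12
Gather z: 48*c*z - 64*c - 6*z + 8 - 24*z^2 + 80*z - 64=-64*c - 24*z^2 + z*(48*c + 74) - 56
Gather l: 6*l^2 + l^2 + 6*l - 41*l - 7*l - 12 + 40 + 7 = 7*l^2 - 42*l + 35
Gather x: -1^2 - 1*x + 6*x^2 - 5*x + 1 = 6*x^2 - 6*x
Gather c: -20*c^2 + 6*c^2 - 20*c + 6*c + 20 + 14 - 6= -14*c^2 - 14*c + 28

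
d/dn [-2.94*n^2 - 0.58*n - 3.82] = -5.88*n - 0.58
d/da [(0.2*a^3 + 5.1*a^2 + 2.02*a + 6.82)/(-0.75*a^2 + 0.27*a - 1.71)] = (-0.15*a^4 + 0.108*a^3 + 1.866*a^2 - 7.212*a - 5.2956)/(0.5625*a^4 - 0.405*a^3 + 2.6379*a^2 - 0.9234*a + 2.9241)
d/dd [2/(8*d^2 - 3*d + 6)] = 2*(3 - 16*d)/(8*d^2 - 3*d + 6)^2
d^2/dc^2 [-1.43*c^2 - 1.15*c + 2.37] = -2.86000000000000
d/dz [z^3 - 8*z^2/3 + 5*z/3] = 3*z^2 - 16*z/3 + 5/3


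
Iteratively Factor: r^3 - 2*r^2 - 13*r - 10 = (r + 1)*(r^2 - 3*r - 10) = (r + 1)*(r + 2)*(r - 5)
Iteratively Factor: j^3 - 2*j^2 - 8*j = (j - 4)*(j^2 + 2*j) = j*(j - 4)*(j + 2)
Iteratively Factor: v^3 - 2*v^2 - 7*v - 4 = (v + 1)*(v^2 - 3*v - 4) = (v - 4)*(v + 1)*(v + 1)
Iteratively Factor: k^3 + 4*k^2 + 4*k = (k)*(k^2 + 4*k + 4) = k*(k + 2)*(k + 2)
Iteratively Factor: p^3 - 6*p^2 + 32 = (p + 2)*(p^2 - 8*p + 16) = (p - 4)*(p + 2)*(p - 4)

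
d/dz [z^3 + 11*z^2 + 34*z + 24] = 3*z^2 + 22*z + 34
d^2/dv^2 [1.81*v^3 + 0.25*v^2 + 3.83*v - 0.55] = 10.86*v + 0.5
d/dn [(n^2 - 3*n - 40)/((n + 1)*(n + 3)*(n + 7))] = (-n^4 + 6*n^3 + 184*n^2 + 922*n + 1177)/(n^6 + 22*n^5 + 183*n^4 + 724*n^3 + 1423*n^2 + 1302*n + 441)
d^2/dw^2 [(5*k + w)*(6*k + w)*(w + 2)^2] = 60*k^2 + 66*k*w + 88*k + 12*w^2 + 24*w + 8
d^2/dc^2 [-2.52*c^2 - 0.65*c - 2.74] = -5.04000000000000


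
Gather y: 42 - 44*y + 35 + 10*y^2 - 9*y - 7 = 10*y^2 - 53*y + 70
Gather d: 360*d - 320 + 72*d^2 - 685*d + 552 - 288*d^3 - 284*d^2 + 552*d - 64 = -288*d^3 - 212*d^2 + 227*d + 168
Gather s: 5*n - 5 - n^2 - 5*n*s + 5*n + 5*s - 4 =-n^2 + 10*n + s*(5 - 5*n) - 9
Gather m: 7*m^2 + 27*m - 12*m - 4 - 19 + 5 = 7*m^2 + 15*m - 18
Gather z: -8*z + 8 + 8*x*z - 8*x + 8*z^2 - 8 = -8*x + 8*z^2 + z*(8*x - 8)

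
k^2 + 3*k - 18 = (k - 3)*(k + 6)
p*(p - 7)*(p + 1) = p^3 - 6*p^2 - 7*p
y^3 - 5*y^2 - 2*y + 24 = (y - 4)*(y - 3)*(y + 2)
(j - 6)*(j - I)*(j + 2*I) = j^3 - 6*j^2 + I*j^2 + 2*j - 6*I*j - 12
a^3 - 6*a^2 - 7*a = a*(a - 7)*(a + 1)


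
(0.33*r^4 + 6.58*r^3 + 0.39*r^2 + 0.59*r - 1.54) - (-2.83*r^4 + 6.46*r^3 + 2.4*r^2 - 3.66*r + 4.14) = 3.16*r^4 + 0.12*r^3 - 2.01*r^2 + 4.25*r - 5.68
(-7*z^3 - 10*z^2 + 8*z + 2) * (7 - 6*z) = 42*z^4 + 11*z^3 - 118*z^2 + 44*z + 14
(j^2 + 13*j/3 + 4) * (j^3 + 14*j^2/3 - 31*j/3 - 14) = j^5 + 9*j^4 + 125*j^3/9 - 361*j^2/9 - 102*j - 56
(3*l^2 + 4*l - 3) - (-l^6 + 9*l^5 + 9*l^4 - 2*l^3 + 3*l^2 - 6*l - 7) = l^6 - 9*l^5 - 9*l^4 + 2*l^3 + 10*l + 4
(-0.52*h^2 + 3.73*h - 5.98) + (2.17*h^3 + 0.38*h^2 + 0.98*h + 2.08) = 2.17*h^3 - 0.14*h^2 + 4.71*h - 3.9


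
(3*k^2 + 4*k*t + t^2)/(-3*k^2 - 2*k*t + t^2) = (3*k + t)/(-3*k + t)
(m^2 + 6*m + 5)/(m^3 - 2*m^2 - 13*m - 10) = (m + 5)/(m^2 - 3*m - 10)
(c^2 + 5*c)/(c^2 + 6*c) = (c + 5)/(c + 6)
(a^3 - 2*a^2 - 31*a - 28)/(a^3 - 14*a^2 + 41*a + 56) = (a + 4)/(a - 8)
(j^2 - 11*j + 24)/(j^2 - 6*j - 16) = (j - 3)/(j + 2)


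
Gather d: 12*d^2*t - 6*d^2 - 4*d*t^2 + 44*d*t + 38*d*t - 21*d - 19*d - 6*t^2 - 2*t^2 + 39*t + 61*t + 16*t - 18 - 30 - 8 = d^2*(12*t - 6) + d*(-4*t^2 + 82*t - 40) - 8*t^2 + 116*t - 56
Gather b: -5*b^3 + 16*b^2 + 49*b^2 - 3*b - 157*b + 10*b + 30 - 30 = -5*b^3 + 65*b^2 - 150*b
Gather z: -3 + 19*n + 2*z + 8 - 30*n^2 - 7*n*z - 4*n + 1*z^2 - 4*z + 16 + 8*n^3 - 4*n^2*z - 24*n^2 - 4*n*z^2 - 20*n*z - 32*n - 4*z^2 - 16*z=8*n^3 - 54*n^2 - 17*n + z^2*(-4*n - 3) + z*(-4*n^2 - 27*n - 18) + 21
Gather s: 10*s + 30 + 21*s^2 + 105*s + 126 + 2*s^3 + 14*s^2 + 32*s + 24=2*s^3 + 35*s^2 + 147*s + 180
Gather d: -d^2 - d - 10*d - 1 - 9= -d^2 - 11*d - 10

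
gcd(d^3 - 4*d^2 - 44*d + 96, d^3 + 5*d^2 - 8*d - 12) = d^2 + 4*d - 12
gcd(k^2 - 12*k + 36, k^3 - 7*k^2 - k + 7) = 1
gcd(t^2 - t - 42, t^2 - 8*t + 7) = t - 7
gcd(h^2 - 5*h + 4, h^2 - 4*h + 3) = h - 1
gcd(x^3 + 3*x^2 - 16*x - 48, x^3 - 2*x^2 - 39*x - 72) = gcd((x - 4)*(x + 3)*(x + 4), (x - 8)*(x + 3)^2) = x + 3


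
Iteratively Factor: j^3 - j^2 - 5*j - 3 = (j + 1)*(j^2 - 2*j - 3) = (j + 1)^2*(j - 3)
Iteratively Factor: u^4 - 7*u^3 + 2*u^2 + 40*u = (u - 4)*(u^3 - 3*u^2 - 10*u) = (u - 5)*(u - 4)*(u^2 + 2*u) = u*(u - 5)*(u - 4)*(u + 2)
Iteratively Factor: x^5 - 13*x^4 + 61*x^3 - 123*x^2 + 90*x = (x - 2)*(x^4 - 11*x^3 + 39*x^2 - 45*x) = x*(x - 2)*(x^3 - 11*x^2 + 39*x - 45) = x*(x - 5)*(x - 2)*(x^2 - 6*x + 9) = x*(x - 5)*(x - 3)*(x - 2)*(x - 3)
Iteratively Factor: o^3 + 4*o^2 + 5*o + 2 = (o + 1)*(o^2 + 3*o + 2) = (o + 1)^2*(o + 2)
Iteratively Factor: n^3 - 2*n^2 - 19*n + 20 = (n - 5)*(n^2 + 3*n - 4) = (n - 5)*(n + 4)*(n - 1)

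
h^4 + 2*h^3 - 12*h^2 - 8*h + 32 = (h - 2)^2*(h + 2)*(h + 4)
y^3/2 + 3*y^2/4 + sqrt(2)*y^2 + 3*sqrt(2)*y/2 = y*(y/2 + sqrt(2))*(y + 3/2)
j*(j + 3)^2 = j^3 + 6*j^2 + 9*j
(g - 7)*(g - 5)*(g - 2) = g^3 - 14*g^2 + 59*g - 70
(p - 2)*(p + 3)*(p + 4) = p^3 + 5*p^2 - 2*p - 24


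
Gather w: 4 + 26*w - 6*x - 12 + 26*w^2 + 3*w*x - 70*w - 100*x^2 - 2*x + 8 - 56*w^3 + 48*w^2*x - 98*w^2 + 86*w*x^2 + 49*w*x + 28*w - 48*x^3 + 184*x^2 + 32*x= -56*w^3 + w^2*(48*x - 72) + w*(86*x^2 + 52*x - 16) - 48*x^3 + 84*x^2 + 24*x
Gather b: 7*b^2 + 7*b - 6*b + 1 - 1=7*b^2 + b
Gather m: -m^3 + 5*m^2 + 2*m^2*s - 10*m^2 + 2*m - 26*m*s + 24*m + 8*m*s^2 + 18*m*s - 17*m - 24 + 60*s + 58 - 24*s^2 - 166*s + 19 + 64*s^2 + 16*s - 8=-m^3 + m^2*(2*s - 5) + m*(8*s^2 - 8*s + 9) + 40*s^2 - 90*s + 45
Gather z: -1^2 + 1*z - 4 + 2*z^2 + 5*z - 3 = 2*z^2 + 6*z - 8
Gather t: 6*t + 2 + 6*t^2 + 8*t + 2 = 6*t^2 + 14*t + 4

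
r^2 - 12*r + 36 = (r - 6)^2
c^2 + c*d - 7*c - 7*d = (c - 7)*(c + d)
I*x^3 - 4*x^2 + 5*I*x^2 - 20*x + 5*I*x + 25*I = (x + 5)*(x + 5*I)*(I*x + 1)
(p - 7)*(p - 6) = p^2 - 13*p + 42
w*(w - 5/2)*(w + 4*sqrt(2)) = w^3 - 5*w^2/2 + 4*sqrt(2)*w^2 - 10*sqrt(2)*w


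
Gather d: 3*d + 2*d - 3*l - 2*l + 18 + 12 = 5*d - 5*l + 30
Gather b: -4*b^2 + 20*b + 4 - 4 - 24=-4*b^2 + 20*b - 24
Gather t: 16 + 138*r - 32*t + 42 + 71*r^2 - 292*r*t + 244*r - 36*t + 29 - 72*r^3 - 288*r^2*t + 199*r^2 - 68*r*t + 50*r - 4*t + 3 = -72*r^3 + 270*r^2 + 432*r + t*(-288*r^2 - 360*r - 72) + 90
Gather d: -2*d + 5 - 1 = 4 - 2*d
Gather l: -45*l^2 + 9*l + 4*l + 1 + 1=-45*l^2 + 13*l + 2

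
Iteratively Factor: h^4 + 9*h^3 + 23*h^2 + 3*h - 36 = (h + 4)*(h^3 + 5*h^2 + 3*h - 9) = (h + 3)*(h + 4)*(h^2 + 2*h - 3) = (h - 1)*(h + 3)*(h + 4)*(h + 3)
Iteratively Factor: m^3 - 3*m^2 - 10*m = (m - 5)*(m^2 + 2*m) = (m - 5)*(m + 2)*(m)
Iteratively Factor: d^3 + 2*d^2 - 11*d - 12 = (d - 3)*(d^2 + 5*d + 4) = (d - 3)*(d + 4)*(d + 1)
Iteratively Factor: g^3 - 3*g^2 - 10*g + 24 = (g + 3)*(g^2 - 6*g + 8) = (g - 4)*(g + 3)*(g - 2)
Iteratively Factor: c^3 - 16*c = (c + 4)*(c^2 - 4*c) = (c - 4)*(c + 4)*(c)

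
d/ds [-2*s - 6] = -2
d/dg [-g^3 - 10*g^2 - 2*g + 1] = -3*g^2 - 20*g - 2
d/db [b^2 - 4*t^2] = 2*b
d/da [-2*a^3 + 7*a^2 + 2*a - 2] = -6*a^2 + 14*a + 2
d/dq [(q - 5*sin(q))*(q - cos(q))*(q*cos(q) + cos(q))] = (q + 1)*(q - 5*sin(q))*(sin(q) + 1)*cos(q) - (q + 1)*(q - cos(q))*(5*cos(q) - 1)*cos(q) - (q - 5*sin(q))*(q - cos(q))*(q*sin(q) - sqrt(2)*cos(q + pi/4))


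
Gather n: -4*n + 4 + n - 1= 3 - 3*n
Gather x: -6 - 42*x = -42*x - 6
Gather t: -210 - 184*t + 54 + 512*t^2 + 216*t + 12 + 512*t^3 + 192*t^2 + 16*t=512*t^3 + 704*t^2 + 48*t - 144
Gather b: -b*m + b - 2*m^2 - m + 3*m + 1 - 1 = b*(1 - m) - 2*m^2 + 2*m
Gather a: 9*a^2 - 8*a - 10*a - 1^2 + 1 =9*a^2 - 18*a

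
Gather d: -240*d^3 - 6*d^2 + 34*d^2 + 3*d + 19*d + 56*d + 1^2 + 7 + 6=-240*d^3 + 28*d^2 + 78*d + 14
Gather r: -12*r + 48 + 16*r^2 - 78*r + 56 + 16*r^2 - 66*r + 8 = 32*r^2 - 156*r + 112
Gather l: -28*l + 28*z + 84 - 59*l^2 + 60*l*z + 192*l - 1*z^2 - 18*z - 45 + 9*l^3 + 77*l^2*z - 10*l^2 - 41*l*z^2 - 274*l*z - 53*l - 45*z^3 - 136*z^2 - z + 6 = 9*l^3 + l^2*(77*z - 69) + l*(-41*z^2 - 214*z + 111) - 45*z^3 - 137*z^2 + 9*z + 45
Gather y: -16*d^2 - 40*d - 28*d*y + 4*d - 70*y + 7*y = -16*d^2 - 36*d + y*(-28*d - 63)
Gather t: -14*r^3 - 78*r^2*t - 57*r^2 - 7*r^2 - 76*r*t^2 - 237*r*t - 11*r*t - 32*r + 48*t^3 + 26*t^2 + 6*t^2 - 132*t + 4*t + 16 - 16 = -14*r^3 - 64*r^2 - 32*r + 48*t^3 + t^2*(32 - 76*r) + t*(-78*r^2 - 248*r - 128)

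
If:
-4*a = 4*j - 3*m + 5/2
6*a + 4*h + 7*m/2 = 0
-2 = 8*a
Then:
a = -1/4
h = 3/8 - 7*m/8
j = 3*m/4 - 3/8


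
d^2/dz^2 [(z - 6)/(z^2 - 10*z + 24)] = 2/(z^3 - 12*z^2 + 48*z - 64)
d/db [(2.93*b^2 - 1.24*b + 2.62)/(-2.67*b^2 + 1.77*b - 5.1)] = (1.8753*b^2 - 15.8952*b + 1.6866)/(7.1289*b^4 - 9.4518*b^3 + 30.3669*b^2 - 18.054*b + 26.01)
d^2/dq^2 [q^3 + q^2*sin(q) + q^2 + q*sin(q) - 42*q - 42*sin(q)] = -q^2*sin(q) - q*sin(q) + 4*q*cos(q) + 6*q + 44*sin(q) + 2*cos(q) + 2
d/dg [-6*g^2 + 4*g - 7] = 4 - 12*g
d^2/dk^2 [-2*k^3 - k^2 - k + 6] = -12*k - 2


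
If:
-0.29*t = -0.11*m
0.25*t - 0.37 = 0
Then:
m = 3.90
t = 1.48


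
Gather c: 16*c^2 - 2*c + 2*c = 16*c^2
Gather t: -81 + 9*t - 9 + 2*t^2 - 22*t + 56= 2*t^2 - 13*t - 34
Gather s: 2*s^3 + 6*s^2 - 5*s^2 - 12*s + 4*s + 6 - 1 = 2*s^3 + s^2 - 8*s + 5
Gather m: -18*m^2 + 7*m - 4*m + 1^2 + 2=-18*m^2 + 3*m + 3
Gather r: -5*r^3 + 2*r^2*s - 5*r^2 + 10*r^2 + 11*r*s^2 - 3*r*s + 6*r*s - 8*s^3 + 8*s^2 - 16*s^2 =-5*r^3 + r^2*(2*s + 5) + r*(11*s^2 + 3*s) - 8*s^3 - 8*s^2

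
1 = 1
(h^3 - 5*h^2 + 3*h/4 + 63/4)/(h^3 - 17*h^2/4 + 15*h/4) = (4*h^2 - 8*h - 21)/(h*(4*h - 5))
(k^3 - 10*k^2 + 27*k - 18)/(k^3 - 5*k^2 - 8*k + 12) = (k - 3)/(k + 2)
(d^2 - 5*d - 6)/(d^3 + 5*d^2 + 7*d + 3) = (d - 6)/(d^2 + 4*d + 3)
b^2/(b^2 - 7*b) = b/(b - 7)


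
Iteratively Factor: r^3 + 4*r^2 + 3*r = (r)*(r^2 + 4*r + 3) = r*(r + 3)*(r + 1)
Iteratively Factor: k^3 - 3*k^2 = (k)*(k^2 - 3*k) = k^2*(k - 3)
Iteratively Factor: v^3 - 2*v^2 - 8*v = (v)*(v^2 - 2*v - 8) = v*(v - 4)*(v + 2)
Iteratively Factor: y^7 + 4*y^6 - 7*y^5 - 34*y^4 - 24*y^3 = (y + 2)*(y^6 + 2*y^5 - 11*y^4 - 12*y^3) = y*(y + 2)*(y^5 + 2*y^4 - 11*y^3 - 12*y^2) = y*(y + 1)*(y + 2)*(y^4 + y^3 - 12*y^2) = y^2*(y + 1)*(y + 2)*(y^3 + y^2 - 12*y) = y^2*(y + 1)*(y + 2)*(y + 4)*(y^2 - 3*y) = y^2*(y - 3)*(y + 1)*(y + 2)*(y + 4)*(y)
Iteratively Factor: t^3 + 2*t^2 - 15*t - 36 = (t + 3)*(t^2 - t - 12) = (t - 4)*(t + 3)*(t + 3)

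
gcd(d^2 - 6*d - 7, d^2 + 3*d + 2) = d + 1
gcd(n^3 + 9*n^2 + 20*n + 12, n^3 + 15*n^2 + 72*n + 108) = n + 6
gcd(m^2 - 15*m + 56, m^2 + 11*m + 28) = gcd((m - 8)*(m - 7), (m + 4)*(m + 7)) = 1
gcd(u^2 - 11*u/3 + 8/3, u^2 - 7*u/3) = 1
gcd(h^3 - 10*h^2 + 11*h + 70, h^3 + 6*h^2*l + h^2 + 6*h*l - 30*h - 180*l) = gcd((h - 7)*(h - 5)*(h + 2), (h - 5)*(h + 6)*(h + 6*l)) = h - 5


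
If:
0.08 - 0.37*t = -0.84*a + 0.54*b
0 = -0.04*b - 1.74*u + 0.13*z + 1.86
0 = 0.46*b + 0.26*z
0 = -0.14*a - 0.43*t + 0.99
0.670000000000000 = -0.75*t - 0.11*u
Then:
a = 9.25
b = 15.02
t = -0.71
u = -1.26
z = -26.57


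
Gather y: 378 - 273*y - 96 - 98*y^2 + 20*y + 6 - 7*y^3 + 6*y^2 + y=-7*y^3 - 92*y^2 - 252*y + 288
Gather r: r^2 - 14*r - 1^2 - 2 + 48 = r^2 - 14*r + 45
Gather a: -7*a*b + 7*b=-7*a*b + 7*b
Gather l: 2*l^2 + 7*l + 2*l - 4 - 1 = 2*l^2 + 9*l - 5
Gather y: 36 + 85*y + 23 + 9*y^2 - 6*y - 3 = 9*y^2 + 79*y + 56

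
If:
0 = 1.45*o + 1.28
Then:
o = -0.88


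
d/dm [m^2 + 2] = 2*m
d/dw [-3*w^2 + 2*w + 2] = 2 - 6*w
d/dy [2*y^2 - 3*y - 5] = 4*y - 3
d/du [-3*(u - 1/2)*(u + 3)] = -6*u - 15/2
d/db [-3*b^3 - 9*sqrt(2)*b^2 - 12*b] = -9*b^2 - 18*sqrt(2)*b - 12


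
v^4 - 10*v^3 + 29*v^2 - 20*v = v*(v - 5)*(v - 4)*(v - 1)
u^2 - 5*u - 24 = (u - 8)*(u + 3)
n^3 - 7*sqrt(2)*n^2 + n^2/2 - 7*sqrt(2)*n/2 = n*(n + 1/2)*(n - 7*sqrt(2))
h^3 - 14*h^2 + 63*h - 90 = (h - 6)*(h - 5)*(h - 3)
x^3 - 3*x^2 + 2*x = x*(x - 2)*(x - 1)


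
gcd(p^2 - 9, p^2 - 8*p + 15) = p - 3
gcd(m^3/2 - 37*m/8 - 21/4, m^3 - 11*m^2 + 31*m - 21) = 1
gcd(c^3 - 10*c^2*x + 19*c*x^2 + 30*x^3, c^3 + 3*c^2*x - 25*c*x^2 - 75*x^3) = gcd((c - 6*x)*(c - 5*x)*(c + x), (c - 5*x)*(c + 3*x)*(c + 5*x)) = -c + 5*x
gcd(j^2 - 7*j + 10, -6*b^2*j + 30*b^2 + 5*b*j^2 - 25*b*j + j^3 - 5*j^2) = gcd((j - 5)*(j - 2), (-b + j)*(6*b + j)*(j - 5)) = j - 5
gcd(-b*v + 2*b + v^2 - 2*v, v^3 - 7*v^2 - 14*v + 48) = v - 2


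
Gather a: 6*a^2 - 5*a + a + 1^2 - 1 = 6*a^2 - 4*a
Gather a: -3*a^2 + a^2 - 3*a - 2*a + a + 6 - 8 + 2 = -2*a^2 - 4*a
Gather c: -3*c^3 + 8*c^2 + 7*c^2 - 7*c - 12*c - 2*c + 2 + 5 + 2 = -3*c^3 + 15*c^2 - 21*c + 9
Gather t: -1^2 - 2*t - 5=-2*t - 6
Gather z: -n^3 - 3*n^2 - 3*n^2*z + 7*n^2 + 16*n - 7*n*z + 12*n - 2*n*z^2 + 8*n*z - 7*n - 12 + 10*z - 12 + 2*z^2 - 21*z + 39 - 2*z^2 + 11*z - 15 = -n^3 + 4*n^2 - 2*n*z^2 + 21*n + z*(-3*n^2 + n)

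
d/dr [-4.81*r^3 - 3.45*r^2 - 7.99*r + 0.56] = -14.43*r^2 - 6.9*r - 7.99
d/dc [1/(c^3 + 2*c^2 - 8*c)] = (-3*c^2 - 4*c + 8)/(c^2*(c^2 + 2*c - 8)^2)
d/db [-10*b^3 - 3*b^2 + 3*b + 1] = -30*b^2 - 6*b + 3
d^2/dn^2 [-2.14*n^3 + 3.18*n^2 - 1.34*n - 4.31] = 6.36 - 12.84*n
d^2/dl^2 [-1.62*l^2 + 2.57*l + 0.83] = -3.24000000000000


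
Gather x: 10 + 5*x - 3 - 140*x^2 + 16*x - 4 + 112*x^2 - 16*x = -28*x^2 + 5*x + 3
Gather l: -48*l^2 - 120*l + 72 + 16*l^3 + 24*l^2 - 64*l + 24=16*l^3 - 24*l^2 - 184*l + 96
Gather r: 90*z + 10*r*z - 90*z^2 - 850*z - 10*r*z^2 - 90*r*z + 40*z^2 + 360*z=r*(-10*z^2 - 80*z) - 50*z^2 - 400*z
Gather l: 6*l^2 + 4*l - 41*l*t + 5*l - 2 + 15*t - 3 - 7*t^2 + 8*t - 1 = 6*l^2 + l*(9 - 41*t) - 7*t^2 + 23*t - 6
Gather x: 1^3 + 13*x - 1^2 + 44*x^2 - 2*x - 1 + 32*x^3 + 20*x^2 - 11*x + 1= 32*x^3 + 64*x^2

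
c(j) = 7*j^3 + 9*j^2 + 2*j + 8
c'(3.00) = 245.00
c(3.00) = 284.00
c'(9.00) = 1865.00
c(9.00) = 5858.00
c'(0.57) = 19.08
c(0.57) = 13.36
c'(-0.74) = 0.18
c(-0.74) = 8.61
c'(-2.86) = 122.29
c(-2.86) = -87.86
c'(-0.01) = 1.82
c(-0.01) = 7.98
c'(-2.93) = 129.54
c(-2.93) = -96.67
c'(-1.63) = 28.45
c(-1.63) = -1.66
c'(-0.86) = 2.05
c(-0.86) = 8.48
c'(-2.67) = 103.65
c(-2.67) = -66.42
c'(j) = 21*j^2 + 18*j + 2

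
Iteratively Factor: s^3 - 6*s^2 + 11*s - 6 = (s - 2)*(s^2 - 4*s + 3) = (s - 2)*(s - 1)*(s - 3)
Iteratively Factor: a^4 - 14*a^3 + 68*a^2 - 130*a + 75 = (a - 5)*(a^3 - 9*a^2 + 23*a - 15) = (a - 5)*(a - 1)*(a^2 - 8*a + 15) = (a - 5)^2*(a - 1)*(a - 3)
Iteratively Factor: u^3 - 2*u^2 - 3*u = (u)*(u^2 - 2*u - 3) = u*(u + 1)*(u - 3)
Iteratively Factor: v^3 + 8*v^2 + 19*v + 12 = (v + 1)*(v^2 + 7*v + 12) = (v + 1)*(v + 3)*(v + 4)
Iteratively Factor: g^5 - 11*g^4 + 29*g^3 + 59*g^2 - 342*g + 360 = (g - 5)*(g^4 - 6*g^3 - g^2 + 54*g - 72) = (g - 5)*(g - 3)*(g^3 - 3*g^2 - 10*g + 24) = (g - 5)*(g - 3)*(g + 3)*(g^2 - 6*g + 8) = (g - 5)*(g - 3)*(g - 2)*(g + 3)*(g - 4)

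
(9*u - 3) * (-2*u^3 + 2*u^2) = -18*u^4 + 24*u^3 - 6*u^2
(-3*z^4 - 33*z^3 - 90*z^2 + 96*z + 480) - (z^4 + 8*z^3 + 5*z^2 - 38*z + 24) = -4*z^4 - 41*z^3 - 95*z^2 + 134*z + 456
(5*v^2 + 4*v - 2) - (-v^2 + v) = 6*v^2 + 3*v - 2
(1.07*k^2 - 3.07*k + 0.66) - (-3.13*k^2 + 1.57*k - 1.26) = 4.2*k^2 - 4.64*k + 1.92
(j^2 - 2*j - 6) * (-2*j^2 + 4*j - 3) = -2*j^4 + 8*j^3 + j^2 - 18*j + 18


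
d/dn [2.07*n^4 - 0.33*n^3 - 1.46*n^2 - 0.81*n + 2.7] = 8.28*n^3 - 0.99*n^2 - 2.92*n - 0.81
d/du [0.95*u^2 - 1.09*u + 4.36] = 1.9*u - 1.09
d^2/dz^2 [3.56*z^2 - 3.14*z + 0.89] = 7.12000000000000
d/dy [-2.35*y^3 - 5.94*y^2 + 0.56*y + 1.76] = -7.05*y^2 - 11.88*y + 0.56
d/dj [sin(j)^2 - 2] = sin(2*j)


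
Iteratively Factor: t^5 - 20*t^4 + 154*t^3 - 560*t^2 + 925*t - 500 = (t - 5)*(t^4 - 15*t^3 + 79*t^2 - 165*t + 100) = (t - 5)^2*(t^3 - 10*t^2 + 29*t - 20) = (t - 5)^3*(t^2 - 5*t + 4) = (t - 5)^3*(t - 4)*(t - 1)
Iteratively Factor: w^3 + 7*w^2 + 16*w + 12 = (w + 3)*(w^2 + 4*w + 4) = (w + 2)*(w + 3)*(w + 2)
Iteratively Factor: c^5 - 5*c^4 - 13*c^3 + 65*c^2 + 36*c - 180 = (c + 2)*(c^4 - 7*c^3 + c^2 + 63*c - 90) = (c - 3)*(c + 2)*(c^3 - 4*c^2 - 11*c + 30) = (c - 3)*(c - 2)*(c + 2)*(c^2 - 2*c - 15) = (c - 5)*(c - 3)*(c - 2)*(c + 2)*(c + 3)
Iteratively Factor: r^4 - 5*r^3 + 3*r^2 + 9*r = (r + 1)*(r^3 - 6*r^2 + 9*r) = (r - 3)*(r + 1)*(r^2 - 3*r) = (r - 3)^2*(r + 1)*(r)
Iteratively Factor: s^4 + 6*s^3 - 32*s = (s + 4)*(s^3 + 2*s^2 - 8*s) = (s - 2)*(s + 4)*(s^2 + 4*s) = (s - 2)*(s + 4)^2*(s)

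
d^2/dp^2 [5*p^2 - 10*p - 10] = 10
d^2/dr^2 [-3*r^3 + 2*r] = -18*r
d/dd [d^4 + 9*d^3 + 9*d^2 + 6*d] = 4*d^3 + 27*d^2 + 18*d + 6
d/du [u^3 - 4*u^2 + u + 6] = 3*u^2 - 8*u + 1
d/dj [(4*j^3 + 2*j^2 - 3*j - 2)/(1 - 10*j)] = (-80*j^3 - 8*j^2 + 4*j - 23)/(100*j^2 - 20*j + 1)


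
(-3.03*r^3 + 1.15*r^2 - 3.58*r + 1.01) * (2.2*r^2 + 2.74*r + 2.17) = -6.666*r^5 - 5.7722*r^4 - 11.3001*r^3 - 5.0917*r^2 - 5.0012*r + 2.1917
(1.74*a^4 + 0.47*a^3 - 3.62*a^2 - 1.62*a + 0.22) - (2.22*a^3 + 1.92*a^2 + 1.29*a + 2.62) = 1.74*a^4 - 1.75*a^3 - 5.54*a^2 - 2.91*a - 2.4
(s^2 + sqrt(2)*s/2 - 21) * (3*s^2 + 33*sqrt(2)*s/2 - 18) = 3*s^4 + 18*sqrt(2)*s^3 - 129*s^2/2 - 711*sqrt(2)*s/2 + 378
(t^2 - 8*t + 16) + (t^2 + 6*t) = 2*t^2 - 2*t + 16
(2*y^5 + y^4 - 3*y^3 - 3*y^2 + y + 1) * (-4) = -8*y^5 - 4*y^4 + 12*y^3 + 12*y^2 - 4*y - 4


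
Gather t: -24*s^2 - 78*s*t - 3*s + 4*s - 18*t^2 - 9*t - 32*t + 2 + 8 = -24*s^2 + s - 18*t^2 + t*(-78*s - 41) + 10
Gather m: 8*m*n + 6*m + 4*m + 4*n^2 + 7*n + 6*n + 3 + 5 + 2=m*(8*n + 10) + 4*n^2 + 13*n + 10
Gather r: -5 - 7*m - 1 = -7*m - 6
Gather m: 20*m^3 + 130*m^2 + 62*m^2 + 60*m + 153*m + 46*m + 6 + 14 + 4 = 20*m^3 + 192*m^2 + 259*m + 24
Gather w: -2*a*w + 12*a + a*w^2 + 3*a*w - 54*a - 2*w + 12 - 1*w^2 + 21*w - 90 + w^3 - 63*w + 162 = -42*a + w^3 + w^2*(a - 1) + w*(a - 44) + 84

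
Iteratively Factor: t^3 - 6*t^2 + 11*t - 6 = (t - 2)*(t^2 - 4*t + 3) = (t - 2)*(t - 1)*(t - 3)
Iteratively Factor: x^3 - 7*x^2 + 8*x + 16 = (x + 1)*(x^2 - 8*x + 16) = (x - 4)*(x + 1)*(x - 4)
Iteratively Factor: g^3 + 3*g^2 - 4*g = (g - 1)*(g^2 + 4*g) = (g - 1)*(g + 4)*(g)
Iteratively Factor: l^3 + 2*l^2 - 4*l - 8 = (l + 2)*(l^2 - 4) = (l + 2)^2*(l - 2)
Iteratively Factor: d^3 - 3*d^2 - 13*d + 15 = (d - 1)*(d^2 - 2*d - 15) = (d - 1)*(d + 3)*(d - 5)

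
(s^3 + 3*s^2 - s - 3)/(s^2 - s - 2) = (s^2 + 2*s - 3)/(s - 2)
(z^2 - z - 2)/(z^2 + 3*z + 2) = (z - 2)/(z + 2)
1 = 1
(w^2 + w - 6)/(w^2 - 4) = (w + 3)/(w + 2)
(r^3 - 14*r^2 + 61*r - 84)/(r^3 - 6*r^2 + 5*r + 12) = (r - 7)/(r + 1)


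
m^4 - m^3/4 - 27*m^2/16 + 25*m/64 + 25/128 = (m - 5/4)*(m - 1/2)*(m + 1/4)*(m + 5/4)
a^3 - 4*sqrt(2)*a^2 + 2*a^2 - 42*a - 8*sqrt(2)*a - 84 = (a + 2)*(a - 7*sqrt(2))*(a + 3*sqrt(2))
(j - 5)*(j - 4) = j^2 - 9*j + 20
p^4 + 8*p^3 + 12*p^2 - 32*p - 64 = (p - 2)*(p + 2)*(p + 4)^2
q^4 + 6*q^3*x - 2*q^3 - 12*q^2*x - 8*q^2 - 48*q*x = q*(q - 4)*(q + 2)*(q + 6*x)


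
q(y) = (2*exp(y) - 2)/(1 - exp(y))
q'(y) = 2*exp(y)/(1 - exp(y)) + (2*exp(y) - 2)*exp(y)/(1 - exp(y))^2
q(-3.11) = -2.00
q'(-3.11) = 0.00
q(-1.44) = -2.00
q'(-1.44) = 0.00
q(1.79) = -2.00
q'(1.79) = 0.00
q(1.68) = -2.00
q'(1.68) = 0.00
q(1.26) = -2.00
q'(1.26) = 0.00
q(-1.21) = -2.00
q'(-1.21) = 0.00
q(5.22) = -2.00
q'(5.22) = 0.00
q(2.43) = -2.00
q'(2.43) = 0.00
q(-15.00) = -2.00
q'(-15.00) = 0.00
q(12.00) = -2.00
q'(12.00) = 0.00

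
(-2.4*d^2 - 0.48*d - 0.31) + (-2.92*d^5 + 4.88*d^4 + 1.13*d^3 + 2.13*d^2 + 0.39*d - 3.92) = -2.92*d^5 + 4.88*d^4 + 1.13*d^3 - 0.27*d^2 - 0.09*d - 4.23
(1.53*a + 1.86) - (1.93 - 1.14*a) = 2.67*a - 0.0699999999999998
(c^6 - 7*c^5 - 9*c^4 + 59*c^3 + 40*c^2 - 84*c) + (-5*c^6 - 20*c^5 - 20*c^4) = -4*c^6 - 27*c^5 - 29*c^4 + 59*c^3 + 40*c^2 - 84*c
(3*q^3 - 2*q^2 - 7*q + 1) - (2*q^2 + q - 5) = 3*q^3 - 4*q^2 - 8*q + 6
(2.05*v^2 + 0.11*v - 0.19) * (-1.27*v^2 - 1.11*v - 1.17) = -2.6035*v^4 - 2.4152*v^3 - 2.2793*v^2 + 0.0822000000000001*v + 0.2223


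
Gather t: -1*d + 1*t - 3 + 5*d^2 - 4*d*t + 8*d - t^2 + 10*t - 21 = 5*d^2 + 7*d - t^2 + t*(11 - 4*d) - 24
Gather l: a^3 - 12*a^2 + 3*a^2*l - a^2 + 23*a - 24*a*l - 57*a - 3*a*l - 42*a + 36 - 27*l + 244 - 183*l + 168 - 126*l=a^3 - 13*a^2 - 76*a + l*(3*a^2 - 27*a - 336) + 448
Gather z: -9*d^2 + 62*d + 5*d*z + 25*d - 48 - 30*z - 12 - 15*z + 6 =-9*d^2 + 87*d + z*(5*d - 45) - 54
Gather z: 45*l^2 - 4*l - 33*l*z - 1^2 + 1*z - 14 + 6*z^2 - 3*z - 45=45*l^2 - 4*l + 6*z^2 + z*(-33*l - 2) - 60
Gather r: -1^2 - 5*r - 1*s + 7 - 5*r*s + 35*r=r*(30 - 5*s) - s + 6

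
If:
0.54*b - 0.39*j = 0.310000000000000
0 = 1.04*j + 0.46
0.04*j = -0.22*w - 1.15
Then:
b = 0.25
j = -0.44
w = -5.15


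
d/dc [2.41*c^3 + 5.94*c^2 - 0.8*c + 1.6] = 7.23*c^2 + 11.88*c - 0.8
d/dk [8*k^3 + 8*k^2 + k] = 24*k^2 + 16*k + 1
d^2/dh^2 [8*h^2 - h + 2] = 16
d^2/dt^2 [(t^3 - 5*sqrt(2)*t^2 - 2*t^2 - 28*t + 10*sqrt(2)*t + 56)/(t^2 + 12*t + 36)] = 4*(35*sqrt(2)*t + 52*t - 150*sqrt(2) + 216)/(t^4 + 24*t^3 + 216*t^2 + 864*t + 1296)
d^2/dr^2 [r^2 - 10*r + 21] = 2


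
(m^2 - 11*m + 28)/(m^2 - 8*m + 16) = (m - 7)/(m - 4)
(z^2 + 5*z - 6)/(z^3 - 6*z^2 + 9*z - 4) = (z + 6)/(z^2 - 5*z + 4)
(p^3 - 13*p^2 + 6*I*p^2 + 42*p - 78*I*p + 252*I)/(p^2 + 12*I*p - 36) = (p^2 - 13*p + 42)/(p + 6*I)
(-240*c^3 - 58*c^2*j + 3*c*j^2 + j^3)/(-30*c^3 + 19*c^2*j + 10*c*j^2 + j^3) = (8*c - j)/(c - j)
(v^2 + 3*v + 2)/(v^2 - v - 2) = (v + 2)/(v - 2)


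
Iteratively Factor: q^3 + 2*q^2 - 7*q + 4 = (q + 4)*(q^2 - 2*q + 1) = (q - 1)*(q + 4)*(q - 1)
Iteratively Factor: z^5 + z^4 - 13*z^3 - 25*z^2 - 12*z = (z)*(z^4 + z^3 - 13*z^2 - 25*z - 12) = z*(z - 4)*(z^3 + 5*z^2 + 7*z + 3) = z*(z - 4)*(z + 3)*(z^2 + 2*z + 1) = z*(z - 4)*(z + 1)*(z + 3)*(z + 1)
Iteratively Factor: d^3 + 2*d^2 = (d)*(d^2 + 2*d) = d*(d + 2)*(d)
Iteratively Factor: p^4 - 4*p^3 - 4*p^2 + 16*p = (p - 4)*(p^3 - 4*p) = (p - 4)*(p - 2)*(p^2 + 2*p) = p*(p - 4)*(p - 2)*(p + 2)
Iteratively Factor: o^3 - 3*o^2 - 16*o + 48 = (o + 4)*(o^2 - 7*o + 12) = (o - 3)*(o + 4)*(o - 4)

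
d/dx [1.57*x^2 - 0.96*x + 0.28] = 3.14*x - 0.96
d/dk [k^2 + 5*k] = 2*k + 5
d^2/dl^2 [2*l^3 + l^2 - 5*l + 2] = 12*l + 2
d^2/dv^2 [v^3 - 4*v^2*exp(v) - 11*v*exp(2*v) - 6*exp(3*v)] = -4*v^2*exp(v) - 44*v*exp(2*v) - 16*v*exp(v) + 6*v - 54*exp(3*v) - 44*exp(2*v) - 8*exp(v)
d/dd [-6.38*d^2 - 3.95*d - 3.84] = -12.76*d - 3.95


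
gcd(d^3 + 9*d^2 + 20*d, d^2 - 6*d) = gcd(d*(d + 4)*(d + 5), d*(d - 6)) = d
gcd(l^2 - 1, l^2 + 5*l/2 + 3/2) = l + 1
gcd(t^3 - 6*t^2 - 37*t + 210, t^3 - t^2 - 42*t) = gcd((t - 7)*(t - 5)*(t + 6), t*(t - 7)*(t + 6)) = t^2 - t - 42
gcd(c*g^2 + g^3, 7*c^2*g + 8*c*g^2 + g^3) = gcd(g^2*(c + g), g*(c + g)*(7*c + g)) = c*g + g^2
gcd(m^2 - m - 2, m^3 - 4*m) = m - 2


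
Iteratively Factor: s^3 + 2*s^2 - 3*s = (s)*(s^2 + 2*s - 3) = s*(s + 3)*(s - 1)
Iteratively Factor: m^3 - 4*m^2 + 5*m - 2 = (m - 1)*(m^2 - 3*m + 2) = (m - 2)*(m - 1)*(m - 1)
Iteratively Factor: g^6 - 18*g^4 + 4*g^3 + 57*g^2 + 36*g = (g)*(g^5 - 18*g^3 + 4*g^2 + 57*g + 36) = g*(g + 4)*(g^4 - 4*g^3 - 2*g^2 + 12*g + 9) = g*(g - 3)*(g + 4)*(g^3 - g^2 - 5*g - 3) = g*(g - 3)^2*(g + 4)*(g^2 + 2*g + 1) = g*(g - 3)^2*(g + 1)*(g + 4)*(g + 1)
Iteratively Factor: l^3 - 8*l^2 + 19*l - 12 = (l - 1)*(l^2 - 7*l + 12) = (l - 3)*(l - 1)*(l - 4)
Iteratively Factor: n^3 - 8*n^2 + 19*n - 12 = (n - 4)*(n^2 - 4*n + 3) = (n - 4)*(n - 1)*(n - 3)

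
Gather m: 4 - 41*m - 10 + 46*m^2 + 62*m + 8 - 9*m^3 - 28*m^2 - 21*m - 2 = -9*m^3 + 18*m^2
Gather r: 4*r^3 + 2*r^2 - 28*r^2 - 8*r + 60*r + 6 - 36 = 4*r^3 - 26*r^2 + 52*r - 30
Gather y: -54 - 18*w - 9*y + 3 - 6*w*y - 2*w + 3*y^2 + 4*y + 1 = -20*w + 3*y^2 + y*(-6*w - 5) - 50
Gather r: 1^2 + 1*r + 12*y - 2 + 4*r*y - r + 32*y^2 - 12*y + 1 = 4*r*y + 32*y^2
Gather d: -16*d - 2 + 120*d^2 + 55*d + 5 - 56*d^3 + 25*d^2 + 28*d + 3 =-56*d^3 + 145*d^2 + 67*d + 6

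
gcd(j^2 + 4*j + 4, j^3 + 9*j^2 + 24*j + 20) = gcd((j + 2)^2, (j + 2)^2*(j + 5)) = j^2 + 4*j + 4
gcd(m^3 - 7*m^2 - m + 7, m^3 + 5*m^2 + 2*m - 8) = m - 1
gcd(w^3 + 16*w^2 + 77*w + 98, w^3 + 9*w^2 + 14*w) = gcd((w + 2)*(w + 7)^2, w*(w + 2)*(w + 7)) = w^2 + 9*w + 14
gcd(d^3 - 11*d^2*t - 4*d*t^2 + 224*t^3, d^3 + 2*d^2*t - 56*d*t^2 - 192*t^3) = -d^2 + 4*d*t + 32*t^2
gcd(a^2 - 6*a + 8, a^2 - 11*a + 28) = a - 4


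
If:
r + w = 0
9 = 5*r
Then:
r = 9/5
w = -9/5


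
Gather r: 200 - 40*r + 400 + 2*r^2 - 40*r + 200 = 2*r^2 - 80*r + 800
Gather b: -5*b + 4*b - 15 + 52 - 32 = 5 - b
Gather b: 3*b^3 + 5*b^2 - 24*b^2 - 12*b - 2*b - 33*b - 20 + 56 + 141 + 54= 3*b^3 - 19*b^2 - 47*b + 231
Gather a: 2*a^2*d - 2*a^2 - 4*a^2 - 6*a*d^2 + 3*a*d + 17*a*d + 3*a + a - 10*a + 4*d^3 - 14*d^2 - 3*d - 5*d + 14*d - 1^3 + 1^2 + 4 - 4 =a^2*(2*d - 6) + a*(-6*d^2 + 20*d - 6) + 4*d^3 - 14*d^2 + 6*d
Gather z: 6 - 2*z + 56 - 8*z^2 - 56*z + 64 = -8*z^2 - 58*z + 126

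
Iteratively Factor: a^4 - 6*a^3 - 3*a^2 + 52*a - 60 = (a - 2)*(a^3 - 4*a^2 - 11*a + 30) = (a - 2)*(a + 3)*(a^2 - 7*a + 10) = (a - 5)*(a - 2)*(a + 3)*(a - 2)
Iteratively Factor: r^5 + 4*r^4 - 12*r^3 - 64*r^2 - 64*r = (r - 4)*(r^4 + 8*r^3 + 20*r^2 + 16*r) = (r - 4)*(r + 2)*(r^3 + 6*r^2 + 8*r) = r*(r - 4)*(r + 2)*(r^2 + 6*r + 8) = r*(r - 4)*(r + 2)*(r + 4)*(r + 2)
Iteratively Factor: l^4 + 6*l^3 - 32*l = (l + 4)*(l^3 + 2*l^2 - 8*l) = l*(l + 4)*(l^2 + 2*l - 8) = l*(l + 4)^2*(l - 2)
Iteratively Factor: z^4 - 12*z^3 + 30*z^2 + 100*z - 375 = (z - 5)*(z^3 - 7*z^2 - 5*z + 75) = (z - 5)^2*(z^2 - 2*z - 15) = (z - 5)^2*(z + 3)*(z - 5)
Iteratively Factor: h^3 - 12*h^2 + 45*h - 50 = (h - 5)*(h^2 - 7*h + 10) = (h - 5)*(h - 2)*(h - 5)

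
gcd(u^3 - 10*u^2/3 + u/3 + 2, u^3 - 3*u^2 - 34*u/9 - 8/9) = u + 2/3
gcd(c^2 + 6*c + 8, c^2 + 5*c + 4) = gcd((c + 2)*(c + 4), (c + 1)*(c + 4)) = c + 4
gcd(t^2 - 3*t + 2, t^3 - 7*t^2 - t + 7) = t - 1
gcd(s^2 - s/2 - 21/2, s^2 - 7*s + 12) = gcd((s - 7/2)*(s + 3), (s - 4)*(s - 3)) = 1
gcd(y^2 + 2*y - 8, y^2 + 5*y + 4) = y + 4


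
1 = 1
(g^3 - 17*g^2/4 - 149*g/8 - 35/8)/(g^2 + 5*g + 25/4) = (4*g^2 - 27*g - 7)/(2*(2*g + 5))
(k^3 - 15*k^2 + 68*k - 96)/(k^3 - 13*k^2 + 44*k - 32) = (k - 3)/(k - 1)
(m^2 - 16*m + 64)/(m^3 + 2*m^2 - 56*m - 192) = (m - 8)/(m^2 + 10*m + 24)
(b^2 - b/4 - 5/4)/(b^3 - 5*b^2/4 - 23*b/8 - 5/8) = 2*(4*b - 5)/(8*b^2 - 18*b - 5)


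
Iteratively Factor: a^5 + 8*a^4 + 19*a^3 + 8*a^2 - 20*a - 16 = (a + 2)*(a^4 + 6*a^3 + 7*a^2 - 6*a - 8) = (a + 2)*(a + 4)*(a^3 + 2*a^2 - a - 2) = (a + 2)^2*(a + 4)*(a^2 - 1) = (a - 1)*(a + 2)^2*(a + 4)*(a + 1)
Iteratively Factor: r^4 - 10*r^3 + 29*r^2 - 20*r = (r - 5)*(r^3 - 5*r^2 + 4*r) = (r - 5)*(r - 4)*(r^2 - r) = r*(r - 5)*(r - 4)*(r - 1)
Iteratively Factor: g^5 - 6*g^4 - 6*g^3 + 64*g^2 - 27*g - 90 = (g + 3)*(g^4 - 9*g^3 + 21*g^2 + g - 30) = (g - 5)*(g + 3)*(g^3 - 4*g^2 + g + 6) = (g - 5)*(g + 1)*(g + 3)*(g^2 - 5*g + 6) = (g - 5)*(g - 2)*(g + 1)*(g + 3)*(g - 3)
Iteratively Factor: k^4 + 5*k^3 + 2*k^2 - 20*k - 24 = (k + 3)*(k^3 + 2*k^2 - 4*k - 8) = (k + 2)*(k + 3)*(k^2 - 4) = (k - 2)*(k + 2)*(k + 3)*(k + 2)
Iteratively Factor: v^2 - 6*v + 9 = (v - 3)*(v - 3)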